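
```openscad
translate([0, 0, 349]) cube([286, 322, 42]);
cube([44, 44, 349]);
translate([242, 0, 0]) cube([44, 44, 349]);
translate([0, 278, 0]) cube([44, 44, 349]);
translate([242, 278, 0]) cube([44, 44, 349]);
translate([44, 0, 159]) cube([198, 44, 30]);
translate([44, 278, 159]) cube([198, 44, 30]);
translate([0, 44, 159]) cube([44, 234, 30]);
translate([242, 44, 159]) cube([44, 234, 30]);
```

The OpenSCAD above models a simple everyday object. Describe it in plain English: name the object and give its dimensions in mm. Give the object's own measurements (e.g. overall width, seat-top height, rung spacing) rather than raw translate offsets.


A four-legged stool. The seat is a 286×322×42 mm slab whose top surface is at z = 391 mm; four square legs, each 44×44 mm in cross-section, run from the floor (z = 0) to the underside of the seat, each flush with a corner of the seat. Four stretchers, 44 mm wide and 30 mm tall, connect adjacent legs with their undersides at z = 159 mm, each running between the inner faces of the legs it joins and aligned with the legs' outer faces on the other axis.


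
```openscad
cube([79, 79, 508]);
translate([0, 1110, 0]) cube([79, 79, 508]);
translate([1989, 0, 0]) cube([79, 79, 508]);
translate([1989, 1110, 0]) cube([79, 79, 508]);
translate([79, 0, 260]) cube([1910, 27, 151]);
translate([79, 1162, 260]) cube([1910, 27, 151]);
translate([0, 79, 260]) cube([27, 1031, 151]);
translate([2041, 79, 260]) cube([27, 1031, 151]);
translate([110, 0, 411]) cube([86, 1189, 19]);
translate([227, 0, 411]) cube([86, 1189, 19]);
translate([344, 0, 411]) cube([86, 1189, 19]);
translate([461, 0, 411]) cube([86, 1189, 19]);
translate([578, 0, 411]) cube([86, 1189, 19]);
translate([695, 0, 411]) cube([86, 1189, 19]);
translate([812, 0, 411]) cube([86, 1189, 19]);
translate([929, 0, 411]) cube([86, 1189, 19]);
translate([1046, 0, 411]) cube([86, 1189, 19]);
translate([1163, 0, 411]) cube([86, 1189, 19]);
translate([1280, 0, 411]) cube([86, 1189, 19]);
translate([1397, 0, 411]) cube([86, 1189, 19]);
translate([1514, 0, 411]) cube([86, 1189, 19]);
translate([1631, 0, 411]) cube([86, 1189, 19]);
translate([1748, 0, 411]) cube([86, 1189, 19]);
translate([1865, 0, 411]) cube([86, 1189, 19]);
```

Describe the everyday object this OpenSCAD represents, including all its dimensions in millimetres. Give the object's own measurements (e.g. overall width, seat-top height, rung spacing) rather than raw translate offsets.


A bed frame 2068 mm long (x) by 1189 mm wide (y). Four 79×79 mm corner posts, 508 mm tall, at the corners of the footprint. Four rails of 27 mm thickness and 151 mm height run between adjacent posts with their undersides at z = 260 mm, their outer faces flush with the outside of the frame (the two x-running rails run between the posts' inner faces; the two y-running rails run between the posts' inner faces). 16 slats, each 86 mm wide (x) and 19 mm thick, lie across the top of the two x-running rails, running the full 1189 mm width of the frame in y; along x they sit between the end posts with a 31 mm gap after the −x posts and between neighbouring slats, leaving 38 mm before the +x posts.


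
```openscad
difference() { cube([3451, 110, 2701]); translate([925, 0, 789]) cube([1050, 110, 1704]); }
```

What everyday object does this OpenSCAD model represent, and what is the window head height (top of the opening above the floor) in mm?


A wall with a window opening. The window head height is 2493 mm.

A wall with a rectangular opening subtracted — a window. Sill at z = 789, opening 1704 mm tall, so the head is at 789 + 1704 = 2493 mm.


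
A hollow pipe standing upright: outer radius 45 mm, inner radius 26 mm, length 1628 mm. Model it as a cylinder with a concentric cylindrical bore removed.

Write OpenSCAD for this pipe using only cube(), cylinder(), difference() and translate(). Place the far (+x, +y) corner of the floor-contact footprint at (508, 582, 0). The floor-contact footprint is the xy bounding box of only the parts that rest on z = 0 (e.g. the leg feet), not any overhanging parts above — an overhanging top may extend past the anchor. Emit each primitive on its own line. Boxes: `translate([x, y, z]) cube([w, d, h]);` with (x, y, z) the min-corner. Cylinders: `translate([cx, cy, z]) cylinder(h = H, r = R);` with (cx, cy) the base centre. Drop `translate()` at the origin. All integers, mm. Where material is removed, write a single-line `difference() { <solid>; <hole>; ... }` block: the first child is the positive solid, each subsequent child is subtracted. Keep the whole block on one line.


difference() { translate([463, 537, 0]) cylinder(h = 1628, r = 45); translate([463, 537, 0]) cylinder(h = 1628, r = 26); }


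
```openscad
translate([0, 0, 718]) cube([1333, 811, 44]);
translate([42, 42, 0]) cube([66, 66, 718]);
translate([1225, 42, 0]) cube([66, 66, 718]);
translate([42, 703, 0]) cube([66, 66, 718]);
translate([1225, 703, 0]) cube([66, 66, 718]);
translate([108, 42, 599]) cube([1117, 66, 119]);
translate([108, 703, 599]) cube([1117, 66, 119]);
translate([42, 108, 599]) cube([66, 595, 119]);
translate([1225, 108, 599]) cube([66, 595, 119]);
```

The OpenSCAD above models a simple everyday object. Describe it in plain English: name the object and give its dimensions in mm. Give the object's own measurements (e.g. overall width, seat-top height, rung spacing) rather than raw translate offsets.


A rectangular dining table. The top is 1333×811×44 mm with its upper surface at z = 762 mm. It stands on four 66×66 mm square legs, each inset 42 mm from the nearest pair of top edges, running from the floor to the underside of the top. Four apron rails, 66 mm thick and 119 mm tall, run between adjacent legs with their top edges flush with the underside of the top and their outer faces flush with the legs' outer faces.


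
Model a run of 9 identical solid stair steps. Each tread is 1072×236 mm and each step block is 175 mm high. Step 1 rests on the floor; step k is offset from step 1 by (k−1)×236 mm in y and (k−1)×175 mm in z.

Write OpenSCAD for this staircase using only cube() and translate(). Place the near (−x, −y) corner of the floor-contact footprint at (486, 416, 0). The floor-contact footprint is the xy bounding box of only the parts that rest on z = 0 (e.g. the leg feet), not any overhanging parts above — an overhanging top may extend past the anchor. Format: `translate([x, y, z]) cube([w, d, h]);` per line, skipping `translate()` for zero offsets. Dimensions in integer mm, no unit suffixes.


translate([486, 416, 0]) cube([1072, 236, 175]);
translate([486, 652, 175]) cube([1072, 236, 175]);
translate([486, 888, 350]) cube([1072, 236, 175]);
translate([486, 1124, 525]) cube([1072, 236, 175]);
translate([486, 1360, 700]) cube([1072, 236, 175]);
translate([486, 1596, 875]) cube([1072, 236, 175]);
translate([486, 1832, 1050]) cube([1072, 236, 175]);
translate([486, 2068, 1225]) cube([1072, 236, 175]);
translate([486, 2304, 1400]) cube([1072, 236, 175]);


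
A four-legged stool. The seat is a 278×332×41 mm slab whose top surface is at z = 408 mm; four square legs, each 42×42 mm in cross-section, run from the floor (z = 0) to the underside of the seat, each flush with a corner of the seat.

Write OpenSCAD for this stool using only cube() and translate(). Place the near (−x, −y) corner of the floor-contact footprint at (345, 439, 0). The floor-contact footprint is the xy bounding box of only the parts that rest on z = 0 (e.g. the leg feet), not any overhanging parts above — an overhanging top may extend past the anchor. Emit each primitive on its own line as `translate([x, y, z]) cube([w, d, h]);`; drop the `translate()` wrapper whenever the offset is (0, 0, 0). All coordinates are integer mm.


translate([345, 439, 367]) cube([278, 332, 41]);
translate([345, 439, 0]) cube([42, 42, 367]);
translate([581, 439, 0]) cube([42, 42, 367]);
translate([345, 729, 0]) cube([42, 42, 367]);
translate([581, 729, 0]) cube([42, 42, 367]);


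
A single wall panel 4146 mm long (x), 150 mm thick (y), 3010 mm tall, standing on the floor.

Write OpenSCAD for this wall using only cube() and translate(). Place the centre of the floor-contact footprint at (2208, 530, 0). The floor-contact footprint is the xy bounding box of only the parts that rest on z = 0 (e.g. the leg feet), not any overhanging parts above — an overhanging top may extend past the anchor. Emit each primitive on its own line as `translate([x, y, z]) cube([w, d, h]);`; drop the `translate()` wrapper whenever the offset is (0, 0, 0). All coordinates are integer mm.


translate([135, 455, 0]) cube([4146, 150, 3010]);


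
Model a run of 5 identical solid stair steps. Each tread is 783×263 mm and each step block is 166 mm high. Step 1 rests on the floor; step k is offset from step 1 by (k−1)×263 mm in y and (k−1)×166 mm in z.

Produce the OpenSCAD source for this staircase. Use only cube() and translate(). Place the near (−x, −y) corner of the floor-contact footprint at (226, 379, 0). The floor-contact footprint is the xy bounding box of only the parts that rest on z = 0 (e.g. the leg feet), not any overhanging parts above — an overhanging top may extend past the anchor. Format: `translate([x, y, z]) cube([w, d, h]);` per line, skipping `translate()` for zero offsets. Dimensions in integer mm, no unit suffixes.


translate([226, 379, 0]) cube([783, 263, 166]);
translate([226, 642, 166]) cube([783, 263, 166]);
translate([226, 905, 332]) cube([783, 263, 166]);
translate([226, 1168, 498]) cube([783, 263, 166]);
translate([226, 1431, 664]) cube([783, 263, 166]);


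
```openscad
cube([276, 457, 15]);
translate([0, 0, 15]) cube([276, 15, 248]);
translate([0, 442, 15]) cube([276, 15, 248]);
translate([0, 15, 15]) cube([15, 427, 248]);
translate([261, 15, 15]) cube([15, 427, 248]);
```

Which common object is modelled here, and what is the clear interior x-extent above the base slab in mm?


An open box. The internal width is 246 mm.

A 276×457 base slab with four walls standing on it — an open box. The base is 276 mm wide and the walls are 15 mm thick, so the internal width is 276 − 2 × 15 = 246 mm.


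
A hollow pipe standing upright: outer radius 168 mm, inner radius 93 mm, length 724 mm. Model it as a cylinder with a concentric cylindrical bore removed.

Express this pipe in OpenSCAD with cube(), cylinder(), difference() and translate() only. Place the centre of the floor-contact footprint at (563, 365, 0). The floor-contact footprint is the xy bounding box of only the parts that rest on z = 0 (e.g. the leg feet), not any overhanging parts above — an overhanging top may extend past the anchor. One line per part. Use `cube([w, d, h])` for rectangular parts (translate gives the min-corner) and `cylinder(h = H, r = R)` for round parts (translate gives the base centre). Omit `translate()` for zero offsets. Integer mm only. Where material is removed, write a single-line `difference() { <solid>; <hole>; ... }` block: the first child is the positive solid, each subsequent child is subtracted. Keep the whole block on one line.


difference() { translate([563, 365, 0]) cylinder(h = 724, r = 168); translate([563, 365, 0]) cylinder(h = 724, r = 93); }


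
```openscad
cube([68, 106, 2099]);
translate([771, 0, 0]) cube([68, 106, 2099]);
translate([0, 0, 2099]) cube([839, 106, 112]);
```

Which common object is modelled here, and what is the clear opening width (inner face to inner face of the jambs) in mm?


A door frame. The clear opening width is 703 mm.

Two 2099 mm tall posts with a header on top — a door frame. The left jamb is 68 mm wide at x = 0; the right jamb starts at x = 771. The clear opening is 771 − 68 = 703 mm.


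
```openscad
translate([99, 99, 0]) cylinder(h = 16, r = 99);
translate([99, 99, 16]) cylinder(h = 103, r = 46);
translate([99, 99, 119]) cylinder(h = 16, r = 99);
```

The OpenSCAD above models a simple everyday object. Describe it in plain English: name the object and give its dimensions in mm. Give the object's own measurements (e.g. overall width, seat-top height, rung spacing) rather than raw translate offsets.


A spool: two coaxial disc flanges of radius 99 mm and thickness 16 mm, joined by a core cylinder of radius 46 mm and height 103 mm. The lower flange rests on z = 0 and the three cylinders share a vertical axis.


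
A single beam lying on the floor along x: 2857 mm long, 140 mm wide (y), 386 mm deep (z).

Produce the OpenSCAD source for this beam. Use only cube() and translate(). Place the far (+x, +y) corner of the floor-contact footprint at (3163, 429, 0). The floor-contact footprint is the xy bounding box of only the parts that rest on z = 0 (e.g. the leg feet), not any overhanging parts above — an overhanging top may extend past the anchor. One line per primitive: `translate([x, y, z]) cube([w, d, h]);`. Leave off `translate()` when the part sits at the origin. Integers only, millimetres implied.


translate([306, 289, 0]) cube([2857, 140, 386]);


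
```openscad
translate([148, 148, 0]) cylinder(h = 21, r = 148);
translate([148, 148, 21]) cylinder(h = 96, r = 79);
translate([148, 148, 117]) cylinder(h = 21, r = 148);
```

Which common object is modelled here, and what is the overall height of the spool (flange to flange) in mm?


A spool. The overall height is 138 mm.

Three coaxial cylinders, large–small–large — a spool. Two 21 mm flanges and a 96 mm core give 21 + 96 + 21 = 138 mm.


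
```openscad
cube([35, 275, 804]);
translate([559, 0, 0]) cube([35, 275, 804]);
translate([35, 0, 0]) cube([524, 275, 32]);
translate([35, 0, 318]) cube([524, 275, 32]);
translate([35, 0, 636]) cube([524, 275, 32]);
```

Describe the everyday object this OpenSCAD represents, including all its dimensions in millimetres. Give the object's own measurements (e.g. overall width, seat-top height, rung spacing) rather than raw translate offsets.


An open bookshelf. Two side panels, each 35 mm thick, 275 mm deep and 804 mm tall, stand 594 mm apart (outside-to-outside). Between them sit 3 shelves, each 32 mm thick and 275 mm deep, spanning the full gap between the sides. The bottom shelf rests on the floor (its underside at z = 0) and the clear gap between one shelf's top and the next shelf's underside is 286 mm.


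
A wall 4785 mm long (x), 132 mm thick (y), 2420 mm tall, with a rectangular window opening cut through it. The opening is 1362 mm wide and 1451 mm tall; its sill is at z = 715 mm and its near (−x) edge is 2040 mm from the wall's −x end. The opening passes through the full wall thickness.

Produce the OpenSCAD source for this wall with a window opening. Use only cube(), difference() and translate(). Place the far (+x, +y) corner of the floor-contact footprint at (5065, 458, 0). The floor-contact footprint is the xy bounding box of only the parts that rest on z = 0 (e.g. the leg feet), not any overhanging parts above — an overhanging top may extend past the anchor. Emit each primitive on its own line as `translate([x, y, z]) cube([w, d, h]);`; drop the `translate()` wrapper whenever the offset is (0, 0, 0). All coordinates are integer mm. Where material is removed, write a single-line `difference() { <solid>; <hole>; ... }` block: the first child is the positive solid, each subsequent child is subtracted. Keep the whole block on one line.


difference() { translate([280, 326, 0]) cube([4785, 132, 2420]); translate([2320, 326, 715]) cube([1362, 132, 1451]); }


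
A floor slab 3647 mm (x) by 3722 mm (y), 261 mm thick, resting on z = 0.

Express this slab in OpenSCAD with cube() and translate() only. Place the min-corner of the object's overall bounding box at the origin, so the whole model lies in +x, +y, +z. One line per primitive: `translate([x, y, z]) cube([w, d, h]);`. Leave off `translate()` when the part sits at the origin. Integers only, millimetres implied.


cube([3647, 3722, 261]);


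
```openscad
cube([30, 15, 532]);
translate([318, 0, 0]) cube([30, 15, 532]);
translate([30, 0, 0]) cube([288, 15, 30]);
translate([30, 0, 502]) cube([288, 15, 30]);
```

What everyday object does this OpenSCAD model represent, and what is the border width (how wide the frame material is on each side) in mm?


A picture frame. The border width is 30 mm.

Four thin pieces enclosing a rectangular opening — a picture frame. The two full-height stiles are 532 mm tall; the top rail sits at z = 502 and is 30 mm tall, so the border above the opening is 532 − 502 = 30 mm, matching the stile x-width.


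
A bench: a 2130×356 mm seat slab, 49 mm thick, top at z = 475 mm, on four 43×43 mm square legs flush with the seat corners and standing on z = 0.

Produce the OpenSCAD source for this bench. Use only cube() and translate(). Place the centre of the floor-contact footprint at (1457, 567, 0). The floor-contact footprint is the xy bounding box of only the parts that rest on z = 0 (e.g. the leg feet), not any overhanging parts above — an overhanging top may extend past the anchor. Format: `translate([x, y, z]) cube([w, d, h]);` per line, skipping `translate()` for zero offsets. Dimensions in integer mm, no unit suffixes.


translate([392, 389, 426]) cube([2130, 356, 49]);
translate([392, 389, 0]) cube([43, 43, 426]);
translate([392, 702, 0]) cube([43, 43, 426]);
translate([2479, 389, 0]) cube([43, 43, 426]);
translate([2479, 702, 0]) cube([43, 43, 426]);


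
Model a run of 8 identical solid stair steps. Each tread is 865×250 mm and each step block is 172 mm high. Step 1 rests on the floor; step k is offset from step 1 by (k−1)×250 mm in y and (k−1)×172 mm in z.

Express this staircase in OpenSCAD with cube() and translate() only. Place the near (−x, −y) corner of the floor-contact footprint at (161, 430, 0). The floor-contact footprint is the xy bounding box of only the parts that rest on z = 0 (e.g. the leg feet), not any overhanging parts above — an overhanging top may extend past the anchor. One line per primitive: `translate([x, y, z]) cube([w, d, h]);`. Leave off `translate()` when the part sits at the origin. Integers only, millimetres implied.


translate([161, 430, 0]) cube([865, 250, 172]);
translate([161, 680, 172]) cube([865, 250, 172]);
translate([161, 930, 344]) cube([865, 250, 172]);
translate([161, 1180, 516]) cube([865, 250, 172]);
translate([161, 1430, 688]) cube([865, 250, 172]);
translate([161, 1680, 860]) cube([865, 250, 172]);
translate([161, 1930, 1032]) cube([865, 250, 172]);
translate([161, 2180, 1204]) cube([865, 250, 172]);


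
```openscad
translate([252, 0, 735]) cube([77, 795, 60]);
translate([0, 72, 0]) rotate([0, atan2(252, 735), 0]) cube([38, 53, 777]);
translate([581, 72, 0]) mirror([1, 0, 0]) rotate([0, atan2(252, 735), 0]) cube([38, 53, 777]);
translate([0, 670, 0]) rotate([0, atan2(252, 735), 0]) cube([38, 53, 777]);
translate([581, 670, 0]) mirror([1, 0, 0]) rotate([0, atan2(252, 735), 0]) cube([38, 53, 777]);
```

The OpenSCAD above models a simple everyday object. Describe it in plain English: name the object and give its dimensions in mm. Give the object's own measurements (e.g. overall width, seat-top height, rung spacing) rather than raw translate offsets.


A sawhorse. A 77×795×60 mm beam (x, y, z) sits on two A-frame leg pairs. Each pair is two raked legs of 38×53 mm section (53 mm along y) splaying symmetrically in x. Each leg rises 735 mm vertically over 252 mm of horizontal reach and is 777 mm long along its own axis. Every leg's outer bottom edge rests on the floor and its outer top edge meets a bottom edge of the beam — the left legs (tilting toward +x) meet the beam's −x bottom edge, the right legs (their mirror images, tilting toward −x) meet its +x bottom edge — so the leg tops tuck under the beam, the beam's underside is 735 mm above the floor, and the feet are 581 mm apart outside-to-outside with the beam centred between them. The two leg pairs are set in 72 mm from either end of the beam.


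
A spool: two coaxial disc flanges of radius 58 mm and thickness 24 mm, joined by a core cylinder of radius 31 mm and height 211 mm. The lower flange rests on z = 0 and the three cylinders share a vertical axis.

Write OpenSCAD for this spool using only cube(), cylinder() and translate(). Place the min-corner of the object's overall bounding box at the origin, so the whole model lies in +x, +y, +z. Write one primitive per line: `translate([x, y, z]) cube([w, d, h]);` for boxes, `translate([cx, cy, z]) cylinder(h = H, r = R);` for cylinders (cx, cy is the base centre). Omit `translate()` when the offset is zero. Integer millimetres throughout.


translate([58, 58, 0]) cylinder(h = 24, r = 58);
translate([58, 58, 24]) cylinder(h = 211, r = 31);
translate([58, 58, 235]) cylinder(h = 24, r = 58);


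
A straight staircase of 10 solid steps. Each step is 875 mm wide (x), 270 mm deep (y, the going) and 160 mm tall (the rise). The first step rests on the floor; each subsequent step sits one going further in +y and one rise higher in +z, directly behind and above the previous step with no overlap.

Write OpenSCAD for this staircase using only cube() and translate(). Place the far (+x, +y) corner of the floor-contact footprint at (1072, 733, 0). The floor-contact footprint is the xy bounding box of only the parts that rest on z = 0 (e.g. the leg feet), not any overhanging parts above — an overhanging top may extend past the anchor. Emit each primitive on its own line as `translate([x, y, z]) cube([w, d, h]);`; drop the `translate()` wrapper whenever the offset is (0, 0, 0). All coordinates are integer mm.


translate([197, 463, 0]) cube([875, 270, 160]);
translate([197, 733, 160]) cube([875, 270, 160]);
translate([197, 1003, 320]) cube([875, 270, 160]);
translate([197, 1273, 480]) cube([875, 270, 160]);
translate([197, 1543, 640]) cube([875, 270, 160]);
translate([197, 1813, 800]) cube([875, 270, 160]);
translate([197, 2083, 960]) cube([875, 270, 160]);
translate([197, 2353, 1120]) cube([875, 270, 160]);
translate([197, 2623, 1280]) cube([875, 270, 160]);
translate([197, 2893, 1440]) cube([875, 270, 160]);


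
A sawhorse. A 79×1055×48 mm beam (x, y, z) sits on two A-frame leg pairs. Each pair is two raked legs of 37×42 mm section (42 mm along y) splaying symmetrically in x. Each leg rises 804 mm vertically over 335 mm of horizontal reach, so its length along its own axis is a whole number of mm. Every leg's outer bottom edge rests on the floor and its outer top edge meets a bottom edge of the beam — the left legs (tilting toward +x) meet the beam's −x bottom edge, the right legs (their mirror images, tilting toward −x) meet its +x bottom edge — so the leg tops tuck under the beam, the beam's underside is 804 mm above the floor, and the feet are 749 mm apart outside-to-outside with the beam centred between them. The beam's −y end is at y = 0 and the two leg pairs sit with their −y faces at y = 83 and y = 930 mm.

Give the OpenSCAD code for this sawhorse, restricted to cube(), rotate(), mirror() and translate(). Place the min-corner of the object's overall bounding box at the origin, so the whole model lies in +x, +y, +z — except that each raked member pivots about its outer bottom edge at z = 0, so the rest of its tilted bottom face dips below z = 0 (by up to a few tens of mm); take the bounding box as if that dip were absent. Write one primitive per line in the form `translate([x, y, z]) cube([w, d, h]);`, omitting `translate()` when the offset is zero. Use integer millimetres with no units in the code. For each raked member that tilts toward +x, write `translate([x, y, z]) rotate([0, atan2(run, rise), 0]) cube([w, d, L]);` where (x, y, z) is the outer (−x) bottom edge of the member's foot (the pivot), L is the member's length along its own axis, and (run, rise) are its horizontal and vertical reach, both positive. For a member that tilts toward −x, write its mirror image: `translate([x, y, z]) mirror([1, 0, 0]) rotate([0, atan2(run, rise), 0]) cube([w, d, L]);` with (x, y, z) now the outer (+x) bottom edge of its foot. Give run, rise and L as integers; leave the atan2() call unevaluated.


// leg length = √(335² + 804²) = 871
// right-leg outer foot x = 2·335 + 79 = 749
// beam min-corner = (335, 0, 804)
translate([335, 0, 804]) cube([79, 1055, 48]);
translate([0, 83, 0]) rotate([0, atan2(335, 804), 0]) cube([37, 42, 871]);
translate([749, 83, 0]) mirror([1, 0, 0]) rotate([0, atan2(335, 804), 0]) cube([37, 42, 871]);
translate([0, 930, 0]) rotate([0, atan2(335, 804), 0]) cube([37, 42, 871]);
translate([749, 930, 0]) mirror([1, 0, 0]) rotate([0, atan2(335, 804), 0]) cube([37, 42, 871]);


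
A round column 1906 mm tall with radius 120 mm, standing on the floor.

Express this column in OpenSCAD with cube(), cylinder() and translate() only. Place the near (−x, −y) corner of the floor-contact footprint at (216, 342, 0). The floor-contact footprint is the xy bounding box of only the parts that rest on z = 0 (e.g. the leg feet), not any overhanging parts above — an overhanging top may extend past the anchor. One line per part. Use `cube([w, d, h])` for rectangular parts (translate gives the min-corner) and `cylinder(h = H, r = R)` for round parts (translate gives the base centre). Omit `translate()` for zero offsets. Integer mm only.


translate([336, 462, 0]) cylinder(h = 1906, r = 120);


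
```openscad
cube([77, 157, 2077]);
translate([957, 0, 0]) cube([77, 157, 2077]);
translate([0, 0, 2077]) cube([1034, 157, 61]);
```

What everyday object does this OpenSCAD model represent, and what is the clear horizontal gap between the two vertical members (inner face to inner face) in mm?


A door frame. The clear opening width is 880 mm.

Two 2077 mm tall posts with a header on top — a door frame. The left jamb is 77 mm wide at x = 0; the right jamb starts at x = 957. The clear opening is 957 − 77 = 880 mm.


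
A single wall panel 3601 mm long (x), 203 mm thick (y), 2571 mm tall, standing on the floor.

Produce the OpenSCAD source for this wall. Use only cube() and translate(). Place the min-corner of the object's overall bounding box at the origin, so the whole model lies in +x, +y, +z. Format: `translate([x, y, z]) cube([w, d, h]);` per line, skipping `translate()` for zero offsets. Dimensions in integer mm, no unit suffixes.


cube([3601, 203, 2571]);


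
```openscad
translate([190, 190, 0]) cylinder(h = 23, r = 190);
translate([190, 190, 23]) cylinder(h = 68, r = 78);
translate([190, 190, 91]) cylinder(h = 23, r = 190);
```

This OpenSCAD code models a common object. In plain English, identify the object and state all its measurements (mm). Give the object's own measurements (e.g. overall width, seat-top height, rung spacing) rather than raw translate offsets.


A spool: two coaxial disc flanges of radius 190 mm and thickness 23 mm, joined by a core cylinder of radius 78 mm and height 68 mm. The lower flange rests on z = 0 and the three cylinders share a vertical axis.


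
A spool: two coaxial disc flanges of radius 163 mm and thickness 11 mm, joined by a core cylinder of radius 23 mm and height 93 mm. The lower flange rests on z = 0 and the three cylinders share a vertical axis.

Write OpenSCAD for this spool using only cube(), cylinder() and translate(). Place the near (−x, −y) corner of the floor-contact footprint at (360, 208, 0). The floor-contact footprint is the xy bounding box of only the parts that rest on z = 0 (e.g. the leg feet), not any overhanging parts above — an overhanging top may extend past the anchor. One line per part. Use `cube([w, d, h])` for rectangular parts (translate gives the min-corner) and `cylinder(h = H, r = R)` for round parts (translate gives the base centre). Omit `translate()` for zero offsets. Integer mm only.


translate([523, 371, 0]) cylinder(h = 11, r = 163);
translate([523, 371, 11]) cylinder(h = 93, r = 23);
translate([523, 371, 104]) cylinder(h = 11, r = 163);


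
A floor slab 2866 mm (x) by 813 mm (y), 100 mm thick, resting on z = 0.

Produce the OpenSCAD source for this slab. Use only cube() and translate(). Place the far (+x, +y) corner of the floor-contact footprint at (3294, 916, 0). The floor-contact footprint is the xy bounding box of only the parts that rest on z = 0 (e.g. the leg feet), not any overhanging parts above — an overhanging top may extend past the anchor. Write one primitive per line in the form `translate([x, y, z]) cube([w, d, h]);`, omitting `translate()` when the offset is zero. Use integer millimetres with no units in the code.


translate([428, 103, 0]) cube([2866, 813, 100]);


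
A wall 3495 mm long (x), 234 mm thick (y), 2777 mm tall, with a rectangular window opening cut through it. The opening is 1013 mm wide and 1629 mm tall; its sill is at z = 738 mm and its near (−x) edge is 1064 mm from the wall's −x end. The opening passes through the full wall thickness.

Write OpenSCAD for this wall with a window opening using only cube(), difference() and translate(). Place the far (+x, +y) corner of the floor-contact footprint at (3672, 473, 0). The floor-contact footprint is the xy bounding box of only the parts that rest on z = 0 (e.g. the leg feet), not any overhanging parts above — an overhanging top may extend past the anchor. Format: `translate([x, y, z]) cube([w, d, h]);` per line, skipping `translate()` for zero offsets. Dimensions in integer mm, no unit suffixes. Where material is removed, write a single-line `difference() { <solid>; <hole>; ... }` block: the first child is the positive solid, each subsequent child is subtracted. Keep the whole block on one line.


difference() { translate([177, 239, 0]) cube([3495, 234, 2777]); translate([1241, 239, 738]) cube([1013, 234, 1629]); }


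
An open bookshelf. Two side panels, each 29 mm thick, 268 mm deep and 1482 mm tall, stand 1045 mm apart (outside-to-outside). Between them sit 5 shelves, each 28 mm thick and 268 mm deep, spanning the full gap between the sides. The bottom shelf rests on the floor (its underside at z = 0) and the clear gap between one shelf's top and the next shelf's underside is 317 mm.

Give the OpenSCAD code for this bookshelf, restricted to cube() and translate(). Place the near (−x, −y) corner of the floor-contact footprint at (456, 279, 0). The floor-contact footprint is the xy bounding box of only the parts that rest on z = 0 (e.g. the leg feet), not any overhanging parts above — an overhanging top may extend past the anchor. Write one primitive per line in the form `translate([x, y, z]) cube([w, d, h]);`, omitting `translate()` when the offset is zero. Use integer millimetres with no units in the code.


translate([456, 279, 0]) cube([29, 268, 1482]);
translate([1472, 279, 0]) cube([29, 268, 1482]);
translate([485, 279, 0]) cube([987, 268, 28]);
translate([485, 279, 345]) cube([987, 268, 28]);
translate([485, 279, 690]) cube([987, 268, 28]);
translate([485, 279, 1035]) cube([987, 268, 28]);
translate([485, 279, 1380]) cube([987, 268, 28]);


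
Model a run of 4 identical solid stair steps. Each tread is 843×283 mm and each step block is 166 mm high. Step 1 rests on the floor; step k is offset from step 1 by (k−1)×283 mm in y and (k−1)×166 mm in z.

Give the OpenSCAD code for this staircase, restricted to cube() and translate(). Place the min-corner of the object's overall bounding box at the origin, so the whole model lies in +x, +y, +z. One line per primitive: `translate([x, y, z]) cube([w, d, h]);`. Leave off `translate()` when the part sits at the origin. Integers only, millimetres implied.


cube([843, 283, 166]);
translate([0, 283, 166]) cube([843, 283, 166]);
translate([0, 566, 332]) cube([843, 283, 166]);
translate([0, 849, 498]) cube([843, 283, 166]);


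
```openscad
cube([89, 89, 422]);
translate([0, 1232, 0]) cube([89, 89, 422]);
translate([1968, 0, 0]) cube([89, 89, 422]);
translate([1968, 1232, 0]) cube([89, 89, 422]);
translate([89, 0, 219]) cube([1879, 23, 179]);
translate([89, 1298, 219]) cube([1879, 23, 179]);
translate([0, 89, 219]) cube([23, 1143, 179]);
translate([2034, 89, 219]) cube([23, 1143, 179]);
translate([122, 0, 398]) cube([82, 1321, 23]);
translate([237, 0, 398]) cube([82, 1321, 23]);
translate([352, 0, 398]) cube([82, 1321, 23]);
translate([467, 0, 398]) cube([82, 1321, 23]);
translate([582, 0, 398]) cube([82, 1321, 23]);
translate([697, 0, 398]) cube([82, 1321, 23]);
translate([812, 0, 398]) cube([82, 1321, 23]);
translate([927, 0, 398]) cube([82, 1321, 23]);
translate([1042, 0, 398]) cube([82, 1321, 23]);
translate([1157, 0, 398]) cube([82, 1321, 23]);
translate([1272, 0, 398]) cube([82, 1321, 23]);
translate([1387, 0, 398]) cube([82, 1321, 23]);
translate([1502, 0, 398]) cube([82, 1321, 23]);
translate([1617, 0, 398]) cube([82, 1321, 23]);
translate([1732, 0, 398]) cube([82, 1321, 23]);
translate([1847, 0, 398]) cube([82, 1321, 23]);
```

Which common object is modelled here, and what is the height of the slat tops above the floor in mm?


A bed frame. The slat-top height is 421 mm.

Four posts, four rails, and a row of slats — a bed frame. Slats sit on the rails at z = 219 + 179 = 398; with slat thickness 23, the top is 421 mm.


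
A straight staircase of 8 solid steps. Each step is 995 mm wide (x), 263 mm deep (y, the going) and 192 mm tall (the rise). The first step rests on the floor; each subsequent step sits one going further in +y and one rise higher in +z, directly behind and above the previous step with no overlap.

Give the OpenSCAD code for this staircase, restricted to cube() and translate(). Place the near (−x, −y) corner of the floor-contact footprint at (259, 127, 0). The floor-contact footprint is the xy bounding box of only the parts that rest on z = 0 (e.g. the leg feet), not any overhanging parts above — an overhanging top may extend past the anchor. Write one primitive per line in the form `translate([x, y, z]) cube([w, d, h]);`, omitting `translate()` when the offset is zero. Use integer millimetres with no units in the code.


translate([259, 127, 0]) cube([995, 263, 192]);
translate([259, 390, 192]) cube([995, 263, 192]);
translate([259, 653, 384]) cube([995, 263, 192]);
translate([259, 916, 576]) cube([995, 263, 192]);
translate([259, 1179, 768]) cube([995, 263, 192]);
translate([259, 1442, 960]) cube([995, 263, 192]);
translate([259, 1705, 1152]) cube([995, 263, 192]);
translate([259, 1968, 1344]) cube([995, 263, 192]);


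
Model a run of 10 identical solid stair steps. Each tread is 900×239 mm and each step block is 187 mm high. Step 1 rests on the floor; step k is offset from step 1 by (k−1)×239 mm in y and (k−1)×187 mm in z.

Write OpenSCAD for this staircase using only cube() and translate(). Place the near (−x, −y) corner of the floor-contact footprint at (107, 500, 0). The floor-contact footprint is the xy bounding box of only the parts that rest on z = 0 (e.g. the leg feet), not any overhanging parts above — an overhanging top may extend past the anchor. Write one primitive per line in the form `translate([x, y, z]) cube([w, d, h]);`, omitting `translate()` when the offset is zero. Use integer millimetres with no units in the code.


translate([107, 500, 0]) cube([900, 239, 187]);
translate([107, 739, 187]) cube([900, 239, 187]);
translate([107, 978, 374]) cube([900, 239, 187]);
translate([107, 1217, 561]) cube([900, 239, 187]);
translate([107, 1456, 748]) cube([900, 239, 187]);
translate([107, 1695, 935]) cube([900, 239, 187]);
translate([107, 1934, 1122]) cube([900, 239, 187]);
translate([107, 2173, 1309]) cube([900, 239, 187]);
translate([107, 2412, 1496]) cube([900, 239, 187]);
translate([107, 2651, 1683]) cube([900, 239, 187]);


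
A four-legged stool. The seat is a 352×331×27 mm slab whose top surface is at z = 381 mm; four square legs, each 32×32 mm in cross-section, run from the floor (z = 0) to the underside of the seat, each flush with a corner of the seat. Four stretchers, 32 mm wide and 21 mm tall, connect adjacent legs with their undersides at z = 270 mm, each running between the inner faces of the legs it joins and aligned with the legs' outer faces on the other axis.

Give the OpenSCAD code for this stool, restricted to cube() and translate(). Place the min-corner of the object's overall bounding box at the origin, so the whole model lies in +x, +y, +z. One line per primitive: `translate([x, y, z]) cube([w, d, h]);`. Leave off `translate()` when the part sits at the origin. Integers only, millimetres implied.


translate([0, 0, 354]) cube([352, 331, 27]);
cube([32, 32, 354]);
translate([320, 0, 0]) cube([32, 32, 354]);
translate([0, 299, 0]) cube([32, 32, 354]);
translate([320, 299, 0]) cube([32, 32, 354]);
translate([32, 0, 270]) cube([288, 32, 21]);
translate([32, 299, 270]) cube([288, 32, 21]);
translate([0, 32, 270]) cube([32, 267, 21]);
translate([320, 32, 270]) cube([32, 267, 21]);


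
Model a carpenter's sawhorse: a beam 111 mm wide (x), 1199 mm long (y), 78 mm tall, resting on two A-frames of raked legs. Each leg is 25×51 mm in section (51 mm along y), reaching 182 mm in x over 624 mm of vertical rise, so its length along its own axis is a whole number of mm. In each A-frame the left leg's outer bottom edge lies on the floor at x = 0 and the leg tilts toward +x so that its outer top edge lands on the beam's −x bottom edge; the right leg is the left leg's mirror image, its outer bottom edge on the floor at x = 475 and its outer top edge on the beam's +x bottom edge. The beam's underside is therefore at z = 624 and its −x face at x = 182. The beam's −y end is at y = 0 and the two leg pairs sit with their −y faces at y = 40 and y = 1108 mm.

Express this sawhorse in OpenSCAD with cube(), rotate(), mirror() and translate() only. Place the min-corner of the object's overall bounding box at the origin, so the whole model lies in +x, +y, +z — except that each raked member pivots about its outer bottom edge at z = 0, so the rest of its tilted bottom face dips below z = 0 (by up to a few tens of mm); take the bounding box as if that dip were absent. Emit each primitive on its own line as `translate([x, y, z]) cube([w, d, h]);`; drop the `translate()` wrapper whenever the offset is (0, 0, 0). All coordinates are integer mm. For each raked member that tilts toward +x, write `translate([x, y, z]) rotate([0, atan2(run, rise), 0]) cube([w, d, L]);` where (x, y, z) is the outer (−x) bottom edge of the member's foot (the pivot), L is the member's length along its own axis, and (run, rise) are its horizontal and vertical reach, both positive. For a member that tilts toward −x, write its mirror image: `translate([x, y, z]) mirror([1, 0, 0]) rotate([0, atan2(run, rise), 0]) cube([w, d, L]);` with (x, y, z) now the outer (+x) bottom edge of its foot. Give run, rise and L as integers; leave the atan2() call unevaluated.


translate([182, 0, 624]) cube([111, 1199, 78]);
translate([0, 40, 0]) rotate([0, atan2(182, 624), 0]) cube([25, 51, 650]);
translate([475, 40, 0]) mirror([1, 0, 0]) rotate([0, atan2(182, 624), 0]) cube([25, 51, 650]);
translate([0, 1108, 0]) rotate([0, atan2(182, 624), 0]) cube([25, 51, 650]);
translate([475, 1108, 0]) mirror([1, 0, 0]) rotate([0, atan2(182, 624), 0]) cube([25, 51, 650]);


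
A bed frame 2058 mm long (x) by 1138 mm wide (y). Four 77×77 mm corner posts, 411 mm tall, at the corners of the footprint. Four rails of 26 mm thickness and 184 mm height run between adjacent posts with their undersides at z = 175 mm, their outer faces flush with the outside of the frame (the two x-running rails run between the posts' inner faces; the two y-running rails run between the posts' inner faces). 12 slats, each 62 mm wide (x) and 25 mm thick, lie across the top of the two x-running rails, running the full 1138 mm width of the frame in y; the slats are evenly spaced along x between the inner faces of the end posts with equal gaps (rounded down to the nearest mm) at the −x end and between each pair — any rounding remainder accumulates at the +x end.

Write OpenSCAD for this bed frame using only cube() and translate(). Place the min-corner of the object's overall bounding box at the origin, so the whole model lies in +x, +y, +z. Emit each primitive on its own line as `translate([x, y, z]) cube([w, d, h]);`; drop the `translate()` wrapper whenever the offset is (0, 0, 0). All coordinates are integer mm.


cube([77, 77, 411]);
translate([0, 1061, 0]) cube([77, 77, 411]);
translate([1981, 0, 0]) cube([77, 77, 411]);
translate([1981, 1061, 0]) cube([77, 77, 411]);
translate([77, 0, 175]) cube([1904, 26, 184]);
translate([77, 1112, 175]) cube([1904, 26, 184]);
translate([0, 77, 175]) cube([26, 984, 184]);
translate([2032, 77, 175]) cube([26, 984, 184]);
translate([166, 0, 359]) cube([62, 1138, 25]);
translate([317, 0, 359]) cube([62, 1138, 25]);
translate([468, 0, 359]) cube([62, 1138, 25]);
translate([619, 0, 359]) cube([62, 1138, 25]);
translate([770, 0, 359]) cube([62, 1138, 25]);
translate([921, 0, 359]) cube([62, 1138, 25]);
translate([1072, 0, 359]) cube([62, 1138, 25]);
translate([1223, 0, 359]) cube([62, 1138, 25]);
translate([1374, 0, 359]) cube([62, 1138, 25]);
translate([1525, 0, 359]) cube([62, 1138, 25]);
translate([1676, 0, 359]) cube([62, 1138, 25]);
translate([1827, 0, 359]) cube([62, 1138, 25]);
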